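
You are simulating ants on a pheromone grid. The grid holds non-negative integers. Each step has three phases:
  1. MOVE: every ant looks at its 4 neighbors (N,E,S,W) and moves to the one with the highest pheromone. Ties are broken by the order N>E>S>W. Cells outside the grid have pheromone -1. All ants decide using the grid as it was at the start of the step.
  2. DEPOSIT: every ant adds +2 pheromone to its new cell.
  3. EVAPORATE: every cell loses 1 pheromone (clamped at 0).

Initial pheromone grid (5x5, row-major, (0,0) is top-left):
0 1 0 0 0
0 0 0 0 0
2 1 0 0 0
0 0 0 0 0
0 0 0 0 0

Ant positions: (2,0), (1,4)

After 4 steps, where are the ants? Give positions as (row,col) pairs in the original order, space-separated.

Step 1: ant0:(2,0)->E->(2,1) | ant1:(1,4)->N->(0,4)
  grid max=2 at (2,1)
Step 2: ant0:(2,1)->W->(2,0) | ant1:(0,4)->S->(1,4)
  grid max=2 at (2,0)
Step 3: ant0:(2,0)->E->(2,1) | ant1:(1,4)->N->(0,4)
  grid max=2 at (2,1)
Step 4: ant0:(2,1)->W->(2,0) | ant1:(0,4)->S->(1,4)
  grid max=2 at (2,0)

(2,0) (1,4)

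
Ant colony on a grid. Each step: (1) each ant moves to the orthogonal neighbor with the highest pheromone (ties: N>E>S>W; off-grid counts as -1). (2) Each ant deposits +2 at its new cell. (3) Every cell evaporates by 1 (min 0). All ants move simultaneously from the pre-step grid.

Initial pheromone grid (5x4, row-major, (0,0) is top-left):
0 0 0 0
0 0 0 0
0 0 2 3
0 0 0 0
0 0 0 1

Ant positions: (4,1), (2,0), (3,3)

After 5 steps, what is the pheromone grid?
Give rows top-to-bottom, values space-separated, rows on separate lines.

After step 1: ants at (3,1),(1,0),(2,3)
  0 0 0 0
  1 0 0 0
  0 0 1 4
  0 1 0 0
  0 0 0 0
After step 2: ants at (2,1),(0,0),(2,2)
  1 0 0 0
  0 0 0 0
  0 1 2 3
  0 0 0 0
  0 0 0 0
After step 3: ants at (2,2),(0,1),(2,3)
  0 1 0 0
  0 0 0 0
  0 0 3 4
  0 0 0 0
  0 0 0 0
After step 4: ants at (2,3),(0,2),(2,2)
  0 0 1 0
  0 0 0 0
  0 0 4 5
  0 0 0 0
  0 0 0 0
After step 5: ants at (2,2),(0,3),(2,3)
  0 0 0 1
  0 0 0 0
  0 0 5 6
  0 0 0 0
  0 0 0 0

0 0 0 1
0 0 0 0
0 0 5 6
0 0 0 0
0 0 0 0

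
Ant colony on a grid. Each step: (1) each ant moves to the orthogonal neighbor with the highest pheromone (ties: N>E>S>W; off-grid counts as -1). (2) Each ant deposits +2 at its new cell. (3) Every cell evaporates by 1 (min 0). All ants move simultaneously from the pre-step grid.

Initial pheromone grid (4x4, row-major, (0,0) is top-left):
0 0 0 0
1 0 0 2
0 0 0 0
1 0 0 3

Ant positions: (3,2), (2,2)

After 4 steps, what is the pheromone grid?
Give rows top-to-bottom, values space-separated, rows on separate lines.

After step 1: ants at (3,3),(1,2)
  0 0 0 0
  0 0 1 1
  0 0 0 0
  0 0 0 4
After step 2: ants at (2,3),(1,3)
  0 0 0 0
  0 0 0 2
  0 0 0 1
  0 0 0 3
After step 3: ants at (3,3),(2,3)
  0 0 0 0
  0 0 0 1
  0 0 0 2
  0 0 0 4
After step 4: ants at (2,3),(3,3)
  0 0 0 0
  0 0 0 0
  0 0 0 3
  0 0 0 5

0 0 0 0
0 0 0 0
0 0 0 3
0 0 0 5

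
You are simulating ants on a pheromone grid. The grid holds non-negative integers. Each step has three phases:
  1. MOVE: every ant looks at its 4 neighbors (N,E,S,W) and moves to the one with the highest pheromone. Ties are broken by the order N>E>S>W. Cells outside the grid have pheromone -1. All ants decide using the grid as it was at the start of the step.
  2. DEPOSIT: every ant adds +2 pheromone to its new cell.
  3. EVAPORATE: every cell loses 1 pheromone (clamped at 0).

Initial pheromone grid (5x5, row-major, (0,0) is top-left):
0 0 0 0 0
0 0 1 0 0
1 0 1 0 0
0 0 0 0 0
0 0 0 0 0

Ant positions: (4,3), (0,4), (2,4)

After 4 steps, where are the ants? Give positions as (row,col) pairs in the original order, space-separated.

Step 1: ant0:(4,3)->N->(3,3) | ant1:(0,4)->S->(1,4) | ant2:(2,4)->N->(1,4)
  grid max=3 at (1,4)
Step 2: ant0:(3,3)->N->(2,3) | ant1:(1,4)->N->(0,4) | ant2:(1,4)->N->(0,4)
  grid max=3 at (0,4)
Step 3: ant0:(2,3)->N->(1,3) | ant1:(0,4)->S->(1,4) | ant2:(0,4)->S->(1,4)
  grid max=5 at (1,4)
Step 4: ant0:(1,3)->E->(1,4) | ant1:(1,4)->N->(0,4) | ant2:(1,4)->N->(0,4)
  grid max=6 at (1,4)

(1,4) (0,4) (0,4)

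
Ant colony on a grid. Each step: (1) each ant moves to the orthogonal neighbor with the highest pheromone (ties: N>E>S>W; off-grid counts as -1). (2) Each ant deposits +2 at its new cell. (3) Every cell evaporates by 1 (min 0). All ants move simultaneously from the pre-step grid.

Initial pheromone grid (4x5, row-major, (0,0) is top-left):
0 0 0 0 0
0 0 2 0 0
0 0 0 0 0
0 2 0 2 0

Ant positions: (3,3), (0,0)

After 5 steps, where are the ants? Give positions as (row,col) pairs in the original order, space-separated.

Step 1: ant0:(3,3)->N->(2,3) | ant1:(0,0)->E->(0,1)
  grid max=1 at (0,1)
Step 2: ant0:(2,3)->S->(3,3) | ant1:(0,1)->E->(0,2)
  grid max=2 at (3,3)
Step 3: ant0:(3,3)->N->(2,3) | ant1:(0,2)->E->(0,3)
  grid max=1 at (0,3)
Step 4: ant0:(2,3)->S->(3,3) | ant1:(0,3)->E->(0,4)
  grid max=2 at (3,3)
Step 5: ant0:(3,3)->N->(2,3) | ant1:(0,4)->S->(1,4)
  grid max=1 at (1,4)

(2,3) (1,4)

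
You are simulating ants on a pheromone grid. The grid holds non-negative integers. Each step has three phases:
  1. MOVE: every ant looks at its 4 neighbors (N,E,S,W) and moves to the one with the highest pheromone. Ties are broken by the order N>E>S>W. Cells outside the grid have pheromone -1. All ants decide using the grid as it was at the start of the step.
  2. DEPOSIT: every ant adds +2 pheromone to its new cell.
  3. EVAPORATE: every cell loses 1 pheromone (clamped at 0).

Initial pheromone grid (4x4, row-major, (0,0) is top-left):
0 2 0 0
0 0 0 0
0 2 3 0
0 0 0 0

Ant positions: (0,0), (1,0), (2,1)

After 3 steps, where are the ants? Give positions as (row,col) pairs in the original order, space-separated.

Step 1: ant0:(0,0)->E->(0,1) | ant1:(1,0)->N->(0,0) | ant2:(2,1)->E->(2,2)
  grid max=4 at (2,2)
Step 2: ant0:(0,1)->W->(0,0) | ant1:(0,0)->E->(0,1) | ant2:(2,2)->W->(2,1)
  grid max=4 at (0,1)
Step 3: ant0:(0,0)->E->(0,1) | ant1:(0,1)->W->(0,0) | ant2:(2,1)->E->(2,2)
  grid max=5 at (0,1)

(0,1) (0,0) (2,2)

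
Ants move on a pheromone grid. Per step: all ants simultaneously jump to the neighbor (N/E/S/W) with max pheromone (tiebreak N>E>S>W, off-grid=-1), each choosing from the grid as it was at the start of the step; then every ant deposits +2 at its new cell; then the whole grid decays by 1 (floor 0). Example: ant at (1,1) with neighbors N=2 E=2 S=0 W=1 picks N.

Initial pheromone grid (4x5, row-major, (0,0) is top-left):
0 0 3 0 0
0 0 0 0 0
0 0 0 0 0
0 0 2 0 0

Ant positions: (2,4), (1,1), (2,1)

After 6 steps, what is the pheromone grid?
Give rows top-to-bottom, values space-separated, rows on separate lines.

After step 1: ants at (1,4),(0,1),(1,1)
  0 1 2 0 0
  0 1 0 0 1
  0 0 0 0 0
  0 0 1 0 0
After step 2: ants at (0,4),(0,2),(0,1)
  0 2 3 0 1
  0 0 0 0 0
  0 0 0 0 0
  0 0 0 0 0
After step 3: ants at (1,4),(0,1),(0,2)
  0 3 4 0 0
  0 0 0 0 1
  0 0 0 0 0
  0 0 0 0 0
After step 4: ants at (0,4),(0,2),(0,1)
  0 4 5 0 1
  0 0 0 0 0
  0 0 0 0 0
  0 0 0 0 0
After step 5: ants at (1,4),(0,1),(0,2)
  0 5 6 0 0
  0 0 0 0 1
  0 0 0 0 0
  0 0 0 0 0
After step 6: ants at (0,4),(0,2),(0,1)
  0 6 7 0 1
  0 0 0 0 0
  0 0 0 0 0
  0 0 0 0 0

0 6 7 0 1
0 0 0 0 0
0 0 0 0 0
0 0 0 0 0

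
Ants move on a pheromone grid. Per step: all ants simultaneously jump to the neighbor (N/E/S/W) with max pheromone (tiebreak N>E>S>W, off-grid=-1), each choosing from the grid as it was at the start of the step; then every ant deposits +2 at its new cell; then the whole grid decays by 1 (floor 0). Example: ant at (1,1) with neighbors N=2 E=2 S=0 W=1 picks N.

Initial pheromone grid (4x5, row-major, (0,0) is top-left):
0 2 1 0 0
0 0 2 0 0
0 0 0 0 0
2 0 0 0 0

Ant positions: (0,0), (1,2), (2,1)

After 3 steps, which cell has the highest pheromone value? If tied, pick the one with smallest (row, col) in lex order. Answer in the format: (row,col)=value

Step 1: ant0:(0,0)->E->(0,1) | ant1:(1,2)->N->(0,2) | ant2:(2,1)->N->(1,1)
  grid max=3 at (0,1)
Step 2: ant0:(0,1)->E->(0,2) | ant1:(0,2)->W->(0,1) | ant2:(1,1)->N->(0,1)
  grid max=6 at (0,1)
Step 3: ant0:(0,2)->W->(0,1) | ant1:(0,1)->E->(0,2) | ant2:(0,1)->E->(0,2)
  grid max=7 at (0,1)
Final grid:
  0 7 6 0 0
  0 0 0 0 0
  0 0 0 0 0
  0 0 0 0 0
Max pheromone 7 at (0,1)

Answer: (0,1)=7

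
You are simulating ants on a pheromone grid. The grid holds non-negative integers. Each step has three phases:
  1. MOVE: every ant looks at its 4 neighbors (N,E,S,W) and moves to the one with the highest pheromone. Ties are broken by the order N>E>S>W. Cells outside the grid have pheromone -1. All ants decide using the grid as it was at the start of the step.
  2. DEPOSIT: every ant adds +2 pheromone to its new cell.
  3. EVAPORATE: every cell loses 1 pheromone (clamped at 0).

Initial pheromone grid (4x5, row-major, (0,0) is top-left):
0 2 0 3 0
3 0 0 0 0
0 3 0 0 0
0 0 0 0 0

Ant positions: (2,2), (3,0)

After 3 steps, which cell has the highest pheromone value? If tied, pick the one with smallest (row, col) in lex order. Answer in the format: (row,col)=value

Answer: (2,1)=6

Derivation:
Step 1: ant0:(2,2)->W->(2,1) | ant1:(3,0)->N->(2,0)
  grid max=4 at (2,1)
Step 2: ant0:(2,1)->W->(2,0) | ant1:(2,0)->E->(2,1)
  grid max=5 at (2,1)
Step 3: ant0:(2,0)->E->(2,1) | ant1:(2,1)->W->(2,0)
  grid max=6 at (2,1)
Final grid:
  0 0 0 0 0
  0 0 0 0 0
  3 6 0 0 0
  0 0 0 0 0
Max pheromone 6 at (2,1)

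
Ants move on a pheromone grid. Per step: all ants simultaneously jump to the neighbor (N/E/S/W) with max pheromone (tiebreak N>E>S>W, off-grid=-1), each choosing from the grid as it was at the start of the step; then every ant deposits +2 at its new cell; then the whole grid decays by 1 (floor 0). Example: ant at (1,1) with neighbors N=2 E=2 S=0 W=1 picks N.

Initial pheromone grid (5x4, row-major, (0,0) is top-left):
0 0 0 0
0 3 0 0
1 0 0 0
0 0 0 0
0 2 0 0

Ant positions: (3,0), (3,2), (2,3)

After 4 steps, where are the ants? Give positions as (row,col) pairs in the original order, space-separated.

Step 1: ant0:(3,0)->N->(2,0) | ant1:(3,2)->N->(2,2) | ant2:(2,3)->N->(1,3)
  grid max=2 at (1,1)
Step 2: ant0:(2,0)->N->(1,0) | ant1:(2,2)->N->(1,2) | ant2:(1,3)->N->(0,3)
  grid max=1 at (0,3)
Step 3: ant0:(1,0)->E->(1,1) | ant1:(1,2)->W->(1,1) | ant2:(0,3)->S->(1,3)
  grid max=4 at (1,1)
Step 4: ant0:(1,1)->N->(0,1) | ant1:(1,1)->N->(0,1) | ant2:(1,3)->N->(0,3)
  grid max=3 at (0,1)

(0,1) (0,1) (0,3)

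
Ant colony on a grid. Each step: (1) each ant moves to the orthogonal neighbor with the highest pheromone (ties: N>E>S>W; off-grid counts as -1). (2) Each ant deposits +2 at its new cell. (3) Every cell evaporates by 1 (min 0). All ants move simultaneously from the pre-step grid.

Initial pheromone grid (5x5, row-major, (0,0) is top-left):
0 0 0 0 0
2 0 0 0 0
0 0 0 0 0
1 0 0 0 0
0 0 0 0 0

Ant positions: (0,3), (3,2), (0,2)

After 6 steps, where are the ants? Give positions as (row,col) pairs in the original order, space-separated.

Step 1: ant0:(0,3)->E->(0,4) | ant1:(3,2)->N->(2,2) | ant2:(0,2)->E->(0,3)
  grid max=1 at (0,3)
Step 2: ant0:(0,4)->W->(0,3) | ant1:(2,2)->N->(1,2) | ant2:(0,3)->E->(0,4)
  grid max=2 at (0,3)
Step 3: ant0:(0,3)->E->(0,4) | ant1:(1,2)->N->(0,2) | ant2:(0,4)->W->(0,3)
  grid max=3 at (0,3)
Step 4: ant0:(0,4)->W->(0,3) | ant1:(0,2)->E->(0,3) | ant2:(0,3)->E->(0,4)
  grid max=6 at (0,3)
Step 5: ant0:(0,3)->E->(0,4) | ant1:(0,3)->E->(0,4) | ant2:(0,4)->W->(0,3)
  grid max=7 at (0,3)
Step 6: ant0:(0,4)->W->(0,3) | ant1:(0,4)->W->(0,3) | ant2:(0,3)->E->(0,4)
  grid max=10 at (0,3)

(0,3) (0,3) (0,4)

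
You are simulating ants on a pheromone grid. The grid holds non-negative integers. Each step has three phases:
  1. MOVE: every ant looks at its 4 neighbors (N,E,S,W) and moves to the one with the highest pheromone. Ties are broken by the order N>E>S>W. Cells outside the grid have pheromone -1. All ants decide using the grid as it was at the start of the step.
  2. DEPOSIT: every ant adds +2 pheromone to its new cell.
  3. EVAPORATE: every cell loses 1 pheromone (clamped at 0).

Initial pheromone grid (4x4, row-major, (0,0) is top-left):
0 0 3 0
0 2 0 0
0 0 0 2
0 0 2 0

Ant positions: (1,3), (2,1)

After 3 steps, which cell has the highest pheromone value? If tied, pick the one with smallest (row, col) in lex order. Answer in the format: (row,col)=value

Answer: (1,1)=3

Derivation:
Step 1: ant0:(1,3)->S->(2,3) | ant1:(2,1)->N->(1,1)
  grid max=3 at (1,1)
Step 2: ant0:(2,3)->N->(1,3) | ant1:(1,1)->N->(0,1)
  grid max=2 at (1,1)
Step 3: ant0:(1,3)->S->(2,3) | ant1:(0,1)->S->(1,1)
  grid max=3 at (1,1)
Final grid:
  0 0 0 0
  0 3 0 0
  0 0 0 3
  0 0 0 0
Max pheromone 3 at (1,1)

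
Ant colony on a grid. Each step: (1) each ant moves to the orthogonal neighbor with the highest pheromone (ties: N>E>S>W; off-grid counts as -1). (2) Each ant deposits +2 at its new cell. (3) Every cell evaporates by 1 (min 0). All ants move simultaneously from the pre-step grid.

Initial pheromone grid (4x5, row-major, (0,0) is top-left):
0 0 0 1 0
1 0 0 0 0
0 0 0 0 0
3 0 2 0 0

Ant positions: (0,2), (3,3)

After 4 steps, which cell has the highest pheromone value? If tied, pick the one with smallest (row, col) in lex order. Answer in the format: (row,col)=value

Step 1: ant0:(0,2)->E->(0,3) | ant1:(3,3)->W->(3,2)
  grid max=3 at (3,2)
Step 2: ant0:(0,3)->E->(0,4) | ant1:(3,2)->N->(2,2)
  grid max=2 at (3,2)
Step 3: ant0:(0,4)->W->(0,3) | ant1:(2,2)->S->(3,2)
  grid max=3 at (3,2)
Step 4: ant0:(0,3)->E->(0,4) | ant1:(3,2)->N->(2,2)
  grid max=2 at (3,2)
Final grid:
  0 0 0 1 1
  0 0 0 0 0
  0 0 1 0 0
  0 0 2 0 0
Max pheromone 2 at (3,2)

Answer: (3,2)=2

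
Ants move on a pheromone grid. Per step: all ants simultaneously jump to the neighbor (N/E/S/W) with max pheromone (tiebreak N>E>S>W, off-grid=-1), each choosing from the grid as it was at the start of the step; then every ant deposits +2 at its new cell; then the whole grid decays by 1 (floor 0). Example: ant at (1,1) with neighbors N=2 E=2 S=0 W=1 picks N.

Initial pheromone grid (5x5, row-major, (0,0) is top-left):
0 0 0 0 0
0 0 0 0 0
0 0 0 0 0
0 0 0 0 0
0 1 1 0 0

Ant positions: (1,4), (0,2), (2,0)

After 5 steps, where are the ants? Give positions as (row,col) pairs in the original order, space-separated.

Step 1: ant0:(1,4)->N->(0,4) | ant1:(0,2)->E->(0,3) | ant2:(2,0)->N->(1,0)
  grid max=1 at (0,3)
Step 2: ant0:(0,4)->W->(0,3) | ant1:(0,3)->E->(0,4) | ant2:(1,0)->N->(0,0)
  grid max=2 at (0,3)
Step 3: ant0:(0,3)->E->(0,4) | ant1:(0,4)->W->(0,3) | ant2:(0,0)->E->(0,1)
  grid max=3 at (0,3)
Step 4: ant0:(0,4)->W->(0,3) | ant1:(0,3)->E->(0,4) | ant2:(0,1)->E->(0,2)
  grid max=4 at (0,3)
Step 5: ant0:(0,3)->E->(0,4) | ant1:(0,4)->W->(0,3) | ant2:(0,2)->E->(0,3)
  grid max=7 at (0,3)

(0,4) (0,3) (0,3)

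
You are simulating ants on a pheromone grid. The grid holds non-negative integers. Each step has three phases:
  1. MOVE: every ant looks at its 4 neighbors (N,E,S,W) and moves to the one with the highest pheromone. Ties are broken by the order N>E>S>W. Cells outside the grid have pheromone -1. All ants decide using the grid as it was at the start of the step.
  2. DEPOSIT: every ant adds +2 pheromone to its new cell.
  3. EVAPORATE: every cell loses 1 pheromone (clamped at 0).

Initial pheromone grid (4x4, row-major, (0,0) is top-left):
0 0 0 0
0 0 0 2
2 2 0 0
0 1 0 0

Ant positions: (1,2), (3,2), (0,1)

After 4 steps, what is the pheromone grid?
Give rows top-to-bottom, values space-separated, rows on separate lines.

After step 1: ants at (1,3),(3,1),(0,2)
  0 0 1 0
  0 0 0 3
  1 1 0 0
  0 2 0 0
After step 2: ants at (0,3),(2,1),(0,3)
  0 0 0 3
  0 0 0 2
  0 2 0 0
  0 1 0 0
After step 3: ants at (1,3),(3,1),(1,3)
  0 0 0 2
  0 0 0 5
  0 1 0 0
  0 2 0 0
After step 4: ants at (0,3),(2,1),(0,3)
  0 0 0 5
  0 0 0 4
  0 2 0 0
  0 1 0 0

0 0 0 5
0 0 0 4
0 2 0 0
0 1 0 0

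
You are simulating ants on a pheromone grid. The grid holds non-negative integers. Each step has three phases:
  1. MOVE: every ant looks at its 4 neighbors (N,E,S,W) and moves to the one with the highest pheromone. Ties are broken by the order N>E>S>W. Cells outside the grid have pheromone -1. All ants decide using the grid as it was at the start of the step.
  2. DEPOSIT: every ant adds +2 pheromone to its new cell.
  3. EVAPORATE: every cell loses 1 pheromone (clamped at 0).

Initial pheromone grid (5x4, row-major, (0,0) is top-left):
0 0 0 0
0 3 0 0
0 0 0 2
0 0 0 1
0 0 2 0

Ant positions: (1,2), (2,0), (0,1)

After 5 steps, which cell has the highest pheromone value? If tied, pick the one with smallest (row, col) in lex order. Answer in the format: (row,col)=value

Answer: (1,1)=14

Derivation:
Step 1: ant0:(1,2)->W->(1,1) | ant1:(2,0)->N->(1,0) | ant2:(0,1)->S->(1,1)
  grid max=6 at (1,1)
Step 2: ant0:(1,1)->W->(1,0) | ant1:(1,0)->E->(1,1) | ant2:(1,1)->W->(1,0)
  grid max=7 at (1,1)
Step 3: ant0:(1,0)->E->(1,1) | ant1:(1,1)->W->(1,0) | ant2:(1,0)->E->(1,1)
  grid max=10 at (1,1)
Step 4: ant0:(1,1)->W->(1,0) | ant1:(1,0)->E->(1,1) | ant2:(1,1)->W->(1,0)
  grid max=11 at (1,1)
Step 5: ant0:(1,0)->E->(1,1) | ant1:(1,1)->W->(1,0) | ant2:(1,0)->E->(1,1)
  grid max=14 at (1,1)
Final grid:
  0 0 0 0
  9 14 0 0
  0 0 0 0
  0 0 0 0
  0 0 0 0
Max pheromone 14 at (1,1)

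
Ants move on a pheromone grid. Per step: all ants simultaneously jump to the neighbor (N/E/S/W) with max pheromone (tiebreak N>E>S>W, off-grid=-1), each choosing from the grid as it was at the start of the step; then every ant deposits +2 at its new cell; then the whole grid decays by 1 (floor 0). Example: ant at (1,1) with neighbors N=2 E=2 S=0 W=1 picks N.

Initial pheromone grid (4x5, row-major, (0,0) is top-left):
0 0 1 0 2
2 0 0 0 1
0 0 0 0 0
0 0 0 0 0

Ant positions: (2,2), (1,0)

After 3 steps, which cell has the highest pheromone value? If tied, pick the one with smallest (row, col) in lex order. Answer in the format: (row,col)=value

Step 1: ant0:(2,2)->N->(1,2) | ant1:(1,0)->N->(0,0)
  grid max=1 at (0,0)
Step 2: ant0:(1,2)->N->(0,2) | ant1:(0,0)->S->(1,0)
  grid max=2 at (1,0)
Step 3: ant0:(0,2)->E->(0,3) | ant1:(1,0)->N->(0,0)
  grid max=1 at (0,0)
Final grid:
  1 0 0 1 0
  1 0 0 0 0
  0 0 0 0 0
  0 0 0 0 0
Max pheromone 1 at (0,0)

Answer: (0,0)=1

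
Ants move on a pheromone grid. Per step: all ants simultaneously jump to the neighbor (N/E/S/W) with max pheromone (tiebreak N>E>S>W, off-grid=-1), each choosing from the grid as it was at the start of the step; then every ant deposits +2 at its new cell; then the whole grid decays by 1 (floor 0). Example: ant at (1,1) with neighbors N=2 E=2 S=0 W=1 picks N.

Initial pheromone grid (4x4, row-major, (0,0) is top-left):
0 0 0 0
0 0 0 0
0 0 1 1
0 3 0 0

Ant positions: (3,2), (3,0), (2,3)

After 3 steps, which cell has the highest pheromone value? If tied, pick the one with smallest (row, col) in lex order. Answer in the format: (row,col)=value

Answer: (3,1)=8

Derivation:
Step 1: ant0:(3,2)->W->(3,1) | ant1:(3,0)->E->(3,1) | ant2:(2,3)->W->(2,2)
  grid max=6 at (3,1)
Step 2: ant0:(3,1)->N->(2,1) | ant1:(3,1)->N->(2,1) | ant2:(2,2)->N->(1,2)
  grid max=5 at (3,1)
Step 3: ant0:(2,1)->S->(3,1) | ant1:(2,1)->S->(3,1) | ant2:(1,2)->S->(2,2)
  grid max=8 at (3,1)
Final grid:
  0 0 0 0
  0 0 0 0
  0 2 2 0
  0 8 0 0
Max pheromone 8 at (3,1)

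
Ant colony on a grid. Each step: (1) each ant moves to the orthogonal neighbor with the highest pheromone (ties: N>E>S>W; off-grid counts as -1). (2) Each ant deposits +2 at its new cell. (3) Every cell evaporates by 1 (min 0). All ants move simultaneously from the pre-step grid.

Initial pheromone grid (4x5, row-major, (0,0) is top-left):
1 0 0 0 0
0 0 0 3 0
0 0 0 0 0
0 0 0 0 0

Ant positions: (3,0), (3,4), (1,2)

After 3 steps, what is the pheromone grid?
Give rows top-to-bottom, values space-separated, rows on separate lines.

After step 1: ants at (2,0),(2,4),(1,3)
  0 0 0 0 0
  0 0 0 4 0
  1 0 0 0 1
  0 0 0 0 0
After step 2: ants at (1,0),(1,4),(0,3)
  0 0 0 1 0
  1 0 0 3 1
  0 0 0 0 0
  0 0 0 0 0
After step 3: ants at (0,0),(1,3),(1,3)
  1 0 0 0 0
  0 0 0 6 0
  0 0 0 0 0
  0 0 0 0 0

1 0 0 0 0
0 0 0 6 0
0 0 0 0 0
0 0 0 0 0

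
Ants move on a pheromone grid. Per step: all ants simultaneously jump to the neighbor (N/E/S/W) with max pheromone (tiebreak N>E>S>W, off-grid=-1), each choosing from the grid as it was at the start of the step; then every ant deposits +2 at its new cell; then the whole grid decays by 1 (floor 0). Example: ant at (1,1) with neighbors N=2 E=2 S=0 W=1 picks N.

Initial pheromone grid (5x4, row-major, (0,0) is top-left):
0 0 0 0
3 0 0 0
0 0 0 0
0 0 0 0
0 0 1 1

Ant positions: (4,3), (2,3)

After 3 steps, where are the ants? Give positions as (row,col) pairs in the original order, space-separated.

Step 1: ant0:(4,3)->W->(4,2) | ant1:(2,3)->N->(1,3)
  grid max=2 at (1,0)
Step 2: ant0:(4,2)->N->(3,2) | ant1:(1,3)->N->(0,3)
  grid max=1 at (0,3)
Step 3: ant0:(3,2)->S->(4,2) | ant1:(0,3)->S->(1,3)
  grid max=2 at (4,2)

(4,2) (1,3)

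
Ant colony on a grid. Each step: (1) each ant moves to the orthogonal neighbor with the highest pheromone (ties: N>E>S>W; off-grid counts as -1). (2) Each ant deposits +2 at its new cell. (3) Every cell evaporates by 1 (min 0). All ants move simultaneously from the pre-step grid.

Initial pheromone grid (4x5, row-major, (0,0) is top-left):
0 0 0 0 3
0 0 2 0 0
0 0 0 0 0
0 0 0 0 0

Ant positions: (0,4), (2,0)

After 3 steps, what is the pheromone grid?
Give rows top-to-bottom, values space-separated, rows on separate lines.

After step 1: ants at (1,4),(1,0)
  0 0 0 0 2
  1 0 1 0 1
  0 0 0 0 0
  0 0 0 0 0
After step 2: ants at (0,4),(0,0)
  1 0 0 0 3
  0 0 0 0 0
  0 0 0 0 0
  0 0 0 0 0
After step 3: ants at (1,4),(0,1)
  0 1 0 0 2
  0 0 0 0 1
  0 0 0 0 0
  0 0 0 0 0

0 1 0 0 2
0 0 0 0 1
0 0 0 0 0
0 0 0 0 0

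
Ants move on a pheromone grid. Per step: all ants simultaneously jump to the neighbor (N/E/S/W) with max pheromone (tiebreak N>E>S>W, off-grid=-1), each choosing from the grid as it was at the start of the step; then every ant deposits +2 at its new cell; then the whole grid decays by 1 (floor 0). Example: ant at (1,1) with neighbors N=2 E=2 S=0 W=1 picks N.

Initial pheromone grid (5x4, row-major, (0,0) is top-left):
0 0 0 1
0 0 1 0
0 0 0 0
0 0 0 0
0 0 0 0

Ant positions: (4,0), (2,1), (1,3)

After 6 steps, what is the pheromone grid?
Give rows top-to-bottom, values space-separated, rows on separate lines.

After step 1: ants at (3,0),(1,1),(0,3)
  0 0 0 2
  0 1 0 0
  0 0 0 0
  1 0 0 0
  0 0 0 0
After step 2: ants at (2,0),(0,1),(1,3)
  0 1 0 1
  0 0 0 1
  1 0 0 0
  0 0 0 0
  0 0 0 0
After step 3: ants at (1,0),(0,2),(0,3)
  0 0 1 2
  1 0 0 0
  0 0 0 0
  0 0 0 0
  0 0 0 0
After step 4: ants at (0,0),(0,3),(0,2)
  1 0 2 3
  0 0 0 0
  0 0 0 0
  0 0 0 0
  0 0 0 0
After step 5: ants at (0,1),(0,2),(0,3)
  0 1 3 4
  0 0 0 0
  0 0 0 0
  0 0 0 0
  0 0 0 0
After step 6: ants at (0,2),(0,3),(0,2)
  0 0 6 5
  0 0 0 0
  0 0 0 0
  0 0 0 0
  0 0 0 0

0 0 6 5
0 0 0 0
0 0 0 0
0 0 0 0
0 0 0 0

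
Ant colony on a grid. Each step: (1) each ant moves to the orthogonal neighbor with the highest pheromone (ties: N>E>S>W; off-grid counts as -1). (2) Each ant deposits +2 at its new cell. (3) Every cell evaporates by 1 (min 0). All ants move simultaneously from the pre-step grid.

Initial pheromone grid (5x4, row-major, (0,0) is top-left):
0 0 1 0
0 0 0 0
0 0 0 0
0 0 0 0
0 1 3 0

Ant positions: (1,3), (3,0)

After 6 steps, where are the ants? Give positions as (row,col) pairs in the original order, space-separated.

Step 1: ant0:(1,3)->N->(0,3) | ant1:(3,0)->N->(2,0)
  grid max=2 at (4,2)
Step 2: ant0:(0,3)->S->(1,3) | ant1:(2,0)->N->(1,0)
  grid max=1 at (1,0)
Step 3: ant0:(1,3)->N->(0,3) | ant1:(1,0)->N->(0,0)
  grid max=1 at (0,0)
Step 4: ant0:(0,3)->S->(1,3) | ant1:(0,0)->E->(0,1)
  grid max=1 at (0,1)
Step 5: ant0:(1,3)->N->(0,3) | ant1:(0,1)->E->(0,2)
  grid max=1 at (0,2)
Step 6: ant0:(0,3)->W->(0,2) | ant1:(0,2)->E->(0,3)
  grid max=2 at (0,2)

(0,2) (0,3)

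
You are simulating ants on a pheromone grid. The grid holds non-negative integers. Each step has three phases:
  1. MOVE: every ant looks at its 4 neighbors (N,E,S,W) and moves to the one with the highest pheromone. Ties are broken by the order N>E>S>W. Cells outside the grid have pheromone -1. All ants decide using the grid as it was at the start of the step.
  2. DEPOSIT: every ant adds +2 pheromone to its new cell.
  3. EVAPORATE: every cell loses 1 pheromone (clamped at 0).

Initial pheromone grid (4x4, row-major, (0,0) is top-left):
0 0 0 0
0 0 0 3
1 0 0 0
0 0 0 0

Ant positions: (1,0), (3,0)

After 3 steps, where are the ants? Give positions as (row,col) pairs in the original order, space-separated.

Step 1: ant0:(1,0)->S->(2,0) | ant1:(3,0)->N->(2,0)
  grid max=4 at (2,0)
Step 2: ant0:(2,0)->N->(1,0) | ant1:(2,0)->N->(1,0)
  grid max=3 at (1,0)
Step 3: ant0:(1,0)->S->(2,0) | ant1:(1,0)->S->(2,0)
  grid max=6 at (2,0)

(2,0) (2,0)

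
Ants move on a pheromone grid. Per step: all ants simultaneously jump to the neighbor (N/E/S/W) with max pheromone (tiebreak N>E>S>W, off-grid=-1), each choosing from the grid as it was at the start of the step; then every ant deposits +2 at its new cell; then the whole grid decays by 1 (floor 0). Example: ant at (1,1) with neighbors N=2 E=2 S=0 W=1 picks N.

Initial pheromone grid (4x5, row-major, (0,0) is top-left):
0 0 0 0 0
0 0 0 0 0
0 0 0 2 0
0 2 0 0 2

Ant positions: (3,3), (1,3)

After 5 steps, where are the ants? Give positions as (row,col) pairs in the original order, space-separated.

Step 1: ant0:(3,3)->N->(2,3) | ant1:(1,3)->S->(2,3)
  grid max=5 at (2,3)
Step 2: ant0:(2,3)->N->(1,3) | ant1:(2,3)->N->(1,3)
  grid max=4 at (2,3)
Step 3: ant0:(1,3)->S->(2,3) | ant1:(1,3)->S->(2,3)
  grid max=7 at (2,3)
Step 4: ant0:(2,3)->N->(1,3) | ant1:(2,3)->N->(1,3)
  grid max=6 at (2,3)
Step 5: ant0:(1,3)->S->(2,3) | ant1:(1,3)->S->(2,3)
  grid max=9 at (2,3)

(2,3) (2,3)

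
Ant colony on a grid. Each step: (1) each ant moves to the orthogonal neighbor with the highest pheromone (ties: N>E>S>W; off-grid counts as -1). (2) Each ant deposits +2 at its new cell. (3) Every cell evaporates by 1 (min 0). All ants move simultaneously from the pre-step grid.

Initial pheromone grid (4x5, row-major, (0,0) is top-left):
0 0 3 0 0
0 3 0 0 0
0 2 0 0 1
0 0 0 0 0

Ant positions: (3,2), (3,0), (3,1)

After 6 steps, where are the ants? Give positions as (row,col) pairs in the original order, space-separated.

Step 1: ant0:(3,2)->N->(2,2) | ant1:(3,0)->N->(2,0) | ant2:(3,1)->N->(2,1)
  grid max=3 at (2,1)
Step 2: ant0:(2,2)->W->(2,1) | ant1:(2,0)->E->(2,1) | ant2:(2,1)->N->(1,1)
  grid max=6 at (2,1)
Step 3: ant0:(2,1)->N->(1,1) | ant1:(2,1)->N->(1,1) | ant2:(1,1)->S->(2,1)
  grid max=7 at (2,1)
Step 4: ant0:(1,1)->S->(2,1) | ant1:(1,1)->S->(2,1) | ant2:(2,1)->N->(1,1)
  grid max=10 at (2,1)
Step 5: ant0:(2,1)->N->(1,1) | ant1:(2,1)->N->(1,1) | ant2:(1,1)->S->(2,1)
  grid max=11 at (2,1)
Step 6: ant0:(1,1)->S->(2,1) | ant1:(1,1)->S->(2,1) | ant2:(2,1)->N->(1,1)
  grid max=14 at (2,1)

(2,1) (2,1) (1,1)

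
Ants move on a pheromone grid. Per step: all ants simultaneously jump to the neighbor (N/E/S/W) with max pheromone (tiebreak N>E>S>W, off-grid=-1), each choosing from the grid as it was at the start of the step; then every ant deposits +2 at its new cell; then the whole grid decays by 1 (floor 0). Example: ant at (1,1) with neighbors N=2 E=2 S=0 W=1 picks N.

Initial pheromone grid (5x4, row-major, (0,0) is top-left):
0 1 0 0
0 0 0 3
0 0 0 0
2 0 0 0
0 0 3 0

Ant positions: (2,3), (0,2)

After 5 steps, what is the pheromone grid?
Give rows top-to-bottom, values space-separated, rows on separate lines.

After step 1: ants at (1,3),(0,1)
  0 2 0 0
  0 0 0 4
  0 0 0 0
  1 0 0 0
  0 0 2 0
After step 2: ants at (0,3),(0,2)
  0 1 1 1
  0 0 0 3
  0 0 0 0
  0 0 0 0
  0 0 1 0
After step 3: ants at (1,3),(0,3)
  0 0 0 2
  0 0 0 4
  0 0 0 0
  0 0 0 0
  0 0 0 0
After step 4: ants at (0,3),(1,3)
  0 0 0 3
  0 0 0 5
  0 0 0 0
  0 0 0 0
  0 0 0 0
After step 5: ants at (1,3),(0,3)
  0 0 0 4
  0 0 0 6
  0 0 0 0
  0 0 0 0
  0 0 0 0

0 0 0 4
0 0 0 6
0 0 0 0
0 0 0 0
0 0 0 0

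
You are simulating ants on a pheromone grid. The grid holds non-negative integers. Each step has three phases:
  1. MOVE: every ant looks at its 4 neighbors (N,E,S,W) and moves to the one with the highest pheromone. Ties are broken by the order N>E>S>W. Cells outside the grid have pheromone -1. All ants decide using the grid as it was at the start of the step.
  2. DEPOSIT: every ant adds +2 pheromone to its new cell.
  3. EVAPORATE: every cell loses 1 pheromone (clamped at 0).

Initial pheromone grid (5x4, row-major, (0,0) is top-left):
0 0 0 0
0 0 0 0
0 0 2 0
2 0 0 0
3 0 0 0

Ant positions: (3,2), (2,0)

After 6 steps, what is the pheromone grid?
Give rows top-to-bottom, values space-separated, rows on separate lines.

After step 1: ants at (2,2),(3,0)
  0 0 0 0
  0 0 0 0
  0 0 3 0
  3 0 0 0
  2 0 0 0
After step 2: ants at (1,2),(4,0)
  0 0 0 0
  0 0 1 0
  0 0 2 0
  2 0 0 0
  3 0 0 0
After step 3: ants at (2,2),(3,0)
  0 0 0 0
  0 0 0 0
  0 0 3 0
  3 0 0 0
  2 0 0 0
After step 4: ants at (1,2),(4,0)
  0 0 0 0
  0 0 1 0
  0 0 2 0
  2 0 0 0
  3 0 0 0
After step 5: ants at (2,2),(3,0)
  0 0 0 0
  0 0 0 0
  0 0 3 0
  3 0 0 0
  2 0 0 0
After step 6: ants at (1,2),(4,0)
  0 0 0 0
  0 0 1 0
  0 0 2 0
  2 0 0 0
  3 0 0 0

0 0 0 0
0 0 1 0
0 0 2 0
2 0 0 0
3 0 0 0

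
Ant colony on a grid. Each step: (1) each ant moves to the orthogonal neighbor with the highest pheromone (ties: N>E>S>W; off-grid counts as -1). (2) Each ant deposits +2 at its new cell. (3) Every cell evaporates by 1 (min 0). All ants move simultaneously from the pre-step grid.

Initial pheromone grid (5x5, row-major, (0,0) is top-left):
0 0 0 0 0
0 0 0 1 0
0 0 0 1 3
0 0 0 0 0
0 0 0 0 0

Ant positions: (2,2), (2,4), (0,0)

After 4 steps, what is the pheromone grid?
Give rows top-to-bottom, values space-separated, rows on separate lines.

After step 1: ants at (2,3),(2,3),(0,1)
  0 1 0 0 0
  0 0 0 0 0
  0 0 0 4 2
  0 0 0 0 0
  0 0 0 0 0
After step 2: ants at (2,4),(2,4),(0,2)
  0 0 1 0 0
  0 0 0 0 0
  0 0 0 3 5
  0 0 0 0 0
  0 0 0 0 0
After step 3: ants at (2,3),(2,3),(0,3)
  0 0 0 1 0
  0 0 0 0 0
  0 0 0 6 4
  0 0 0 0 0
  0 0 0 0 0
After step 4: ants at (2,4),(2,4),(0,4)
  0 0 0 0 1
  0 0 0 0 0
  0 0 0 5 7
  0 0 0 0 0
  0 0 0 0 0

0 0 0 0 1
0 0 0 0 0
0 0 0 5 7
0 0 0 0 0
0 0 0 0 0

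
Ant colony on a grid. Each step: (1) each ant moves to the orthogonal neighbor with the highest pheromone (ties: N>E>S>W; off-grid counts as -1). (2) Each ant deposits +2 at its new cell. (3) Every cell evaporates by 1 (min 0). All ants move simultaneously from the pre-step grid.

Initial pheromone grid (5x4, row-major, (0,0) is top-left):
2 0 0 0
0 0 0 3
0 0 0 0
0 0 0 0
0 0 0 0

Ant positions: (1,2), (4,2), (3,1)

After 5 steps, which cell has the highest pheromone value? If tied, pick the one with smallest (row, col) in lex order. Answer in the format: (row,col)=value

Answer: (1,3)=6

Derivation:
Step 1: ant0:(1,2)->E->(1,3) | ant1:(4,2)->N->(3,2) | ant2:(3,1)->N->(2,1)
  grid max=4 at (1,3)
Step 2: ant0:(1,3)->N->(0,3) | ant1:(3,2)->N->(2,2) | ant2:(2,1)->N->(1,1)
  grid max=3 at (1,3)
Step 3: ant0:(0,3)->S->(1,3) | ant1:(2,2)->N->(1,2) | ant2:(1,1)->N->(0,1)
  grid max=4 at (1,3)
Step 4: ant0:(1,3)->W->(1,2) | ant1:(1,2)->E->(1,3) | ant2:(0,1)->E->(0,2)
  grid max=5 at (1,3)
Step 5: ant0:(1,2)->E->(1,3) | ant1:(1,3)->W->(1,2) | ant2:(0,2)->S->(1,2)
  grid max=6 at (1,3)
Final grid:
  0 0 0 0
  0 0 5 6
  0 0 0 0
  0 0 0 0
  0 0 0 0
Max pheromone 6 at (1,3)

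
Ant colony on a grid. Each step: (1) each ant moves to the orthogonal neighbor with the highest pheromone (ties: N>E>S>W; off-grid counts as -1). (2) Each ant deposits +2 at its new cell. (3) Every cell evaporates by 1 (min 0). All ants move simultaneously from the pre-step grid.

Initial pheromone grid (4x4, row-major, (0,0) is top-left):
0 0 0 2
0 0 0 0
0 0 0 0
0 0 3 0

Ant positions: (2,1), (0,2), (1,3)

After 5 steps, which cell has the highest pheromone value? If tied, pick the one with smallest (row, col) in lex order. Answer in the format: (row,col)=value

Answer: (0,3)=11

Derivation:
Step 1: ant0:(2,1)->N->(1,1) | ant1:(0,2)->E->(0,3) | ant2:(1,3)->N->(0,3)
  grid max=5 at (0,3)
Step 2: ant0:(1,1)->N->(0,1) | ant1:(0,3)->S->(1,3) | ant2:(0,3)->S->(1,3)
  grid max=4 at (0,3)
Step 3: ant0:(0,1)->E->(0,2) | ant1:(1,3)->N->(0,3) | ant2:(1,3)->N->(0,3)
  grid max=7 at (0,3)
Step 4: ant0:(0,2)->E->(0,3) | ant1:(0,3)->S->(1,3) | ant2:(0,3)->S->(1,3)
  grid max=8 at (0,3)
Step 5: ant0:(0,3)->S->(1,3) | ant1:(1,3)->N->(0,3) | ant2:(1,3)->N->(0,3)
  grid max=11 at (0,3)
Final grid:
  0 0 0 11
  0 0 0 6
  0 0 0 0
  0 0 0 0
Max pheromone 11 at (0,3)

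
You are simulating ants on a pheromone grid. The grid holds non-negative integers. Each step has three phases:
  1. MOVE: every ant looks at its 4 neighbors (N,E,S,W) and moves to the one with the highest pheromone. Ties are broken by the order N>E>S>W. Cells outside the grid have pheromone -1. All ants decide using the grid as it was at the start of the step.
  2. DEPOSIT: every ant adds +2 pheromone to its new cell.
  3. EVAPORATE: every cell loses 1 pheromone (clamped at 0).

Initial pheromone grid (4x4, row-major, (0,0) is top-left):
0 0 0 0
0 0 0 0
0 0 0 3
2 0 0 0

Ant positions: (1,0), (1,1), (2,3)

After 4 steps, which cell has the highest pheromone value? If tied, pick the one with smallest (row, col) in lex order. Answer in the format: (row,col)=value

Answer: (0,0)=4

Derivation:
Step 1: ant0:(1,0)->N->(0,0) | ant1:(1,1)->N->(0,1) | ant2:(2,3)->N->(1,3)
  grid max=2 at (2,3)
Step 2: ant0:(0,0)->E->(0,1) | ant1:(0,1)->W->(0,0) | ant2:(1,3)->S->(2,3)
  grid max=3 at (2,3)
Step 3: ant0:(0,1)->W->(0,0) | ant1:(0,0)->E->(0,1) | ant2:(2,3)->N->(1,3)
  grid max=3 at (0,0)
Step 4: ant0:(0,0)->E->(0,1) | ant1:(0,1)->W->(0,0) | ant2:(1,3)->S->(2,3)
  grid max=4 at (0,0)
Final grid:
  4 4 0 0
  0 0 0 0
  0 0 0 3
  0 0 0 0
Max pheromone 4 at (0,0)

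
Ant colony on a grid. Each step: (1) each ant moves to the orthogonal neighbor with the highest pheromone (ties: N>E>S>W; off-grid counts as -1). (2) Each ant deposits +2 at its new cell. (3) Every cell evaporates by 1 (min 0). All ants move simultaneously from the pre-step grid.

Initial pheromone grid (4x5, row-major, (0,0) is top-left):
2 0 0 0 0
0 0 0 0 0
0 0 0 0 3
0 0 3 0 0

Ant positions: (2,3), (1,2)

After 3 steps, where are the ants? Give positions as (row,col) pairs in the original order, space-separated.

Step 1: ant0:(2,3)->E->(2,4) | ant1:(1,2)->N->(0,2)
  grid max=4 at (2,4)
Step 2: ant0:(2,4)->N->(1,4) | ant1:(0,2)->E->(0,3)
  grid max=3 at (2,4)
Step 3: ant0:(1,4)->S->(2,4) | ant1:(0,3)->E->(0,4)
  grid max=4 at (2,4)

(2,4) (0,4)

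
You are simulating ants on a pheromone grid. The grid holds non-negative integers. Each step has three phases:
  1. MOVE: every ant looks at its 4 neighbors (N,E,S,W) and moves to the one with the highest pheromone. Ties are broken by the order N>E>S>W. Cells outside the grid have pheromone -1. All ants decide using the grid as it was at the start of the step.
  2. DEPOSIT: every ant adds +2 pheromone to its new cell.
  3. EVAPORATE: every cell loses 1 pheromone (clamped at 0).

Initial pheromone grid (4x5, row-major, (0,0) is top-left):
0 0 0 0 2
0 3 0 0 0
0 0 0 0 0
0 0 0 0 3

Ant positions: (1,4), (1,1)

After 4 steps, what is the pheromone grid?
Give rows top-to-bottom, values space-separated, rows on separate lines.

After step 1: ants at (0,4),(0,1)
  0 1 0 0 3
  0 2 0 0 0
  0 0 0 0 0
  0 0 0 0 2
After step 2: ants at (1,4),(1,1)
  0 0 0 0 2
  0 3 0 0 1
  0 0 0 0 0
  0 0 0 0 1
After step 3: ants at (0,4),(0,1)
  0 1 0 0 3
  0 2 0 0 0
  0 0 0 0 0
  0 0 0 0 0
After step 4: ants at (1,4),(1,1)
  0 0 0 0 2
  0 3 0 0 1
  0 0 0 0 0
  0 0 0 0 0

0 0 0 0 2
0 3 0 0 1
0 0 0 0 0
0 0 0 0 0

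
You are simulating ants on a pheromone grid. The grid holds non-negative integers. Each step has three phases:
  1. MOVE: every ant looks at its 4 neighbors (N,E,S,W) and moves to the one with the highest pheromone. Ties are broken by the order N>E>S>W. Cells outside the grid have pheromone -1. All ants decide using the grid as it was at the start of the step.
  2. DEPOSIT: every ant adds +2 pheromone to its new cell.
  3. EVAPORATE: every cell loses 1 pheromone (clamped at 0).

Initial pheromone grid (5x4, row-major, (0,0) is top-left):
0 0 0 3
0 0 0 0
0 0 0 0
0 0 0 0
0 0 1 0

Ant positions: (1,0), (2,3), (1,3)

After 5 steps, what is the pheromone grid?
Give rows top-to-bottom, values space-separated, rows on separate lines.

After step 1: ants at (0,0),(1,3),(0,3)
  1 0 0 4
  0 0 0 1
  0 0 0 0
  0 0 0 0
  0 0 0 0
After step 2: ants at (0,1),(0,3),(1,3)
  0 1 0 5
  0 0 0 2
  0 0 0 0
  0 0 0 0
  0 0 0 0
After step 3: ants at (0,2),(1,3),(0,3)
  0 0 1 6
  0 0 0 3
  0 0 0 0
  0 0 0 0
  0 0 0 0
After step 4: ants at (0,3),(0,3),(1,3)
  0 0 0 9
  0 0 0 4
  0 0 0 0
  0 0 0 0
  0 0 0 0
After step 5: ants at (1,3),(1,3),(0,3)
  0 0 0 10
  0 0 0 7
  0 0 0 0
  0 0 0 0
  0 0 0 0

0 0 0 10
0 0 0 7
0 0 0 0
0 0 0 0
0 0 0 0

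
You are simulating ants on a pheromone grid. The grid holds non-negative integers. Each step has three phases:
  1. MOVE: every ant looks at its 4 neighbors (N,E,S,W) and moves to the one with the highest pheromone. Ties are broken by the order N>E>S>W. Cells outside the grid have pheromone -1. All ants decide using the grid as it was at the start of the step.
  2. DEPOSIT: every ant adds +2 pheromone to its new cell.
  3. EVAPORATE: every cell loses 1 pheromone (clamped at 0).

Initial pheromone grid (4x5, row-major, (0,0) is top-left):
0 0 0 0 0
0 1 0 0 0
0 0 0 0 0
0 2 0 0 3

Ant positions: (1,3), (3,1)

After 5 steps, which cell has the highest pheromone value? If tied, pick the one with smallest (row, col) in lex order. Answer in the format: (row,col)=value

Answer: (1,4)=1

Derivation:
Step 1: ant0:(1,3)->N->(0,3) | ant1:(3,1)->N->(2,1)
  grid max=2 at (3,4)
Step 2: ant0:(0,3)->E->(0,4) | ant1:(2,1)->S->(3,1)
  grid max=2 at (3,1)
Step 3: ant0:(0,4)->S->(1,4) | ant1:(3,1)->N->(2,1)
  grid max=1 at (1,4)
Step 4: ant0:(1,4)->N->(0,4) | ant1:(2,1)->S->(3,1)
  grid max=2 at (3,1)
Step 5: ant0:(0,4)->S->(1,4) | ant1:(3,1)->N->(2,1)
  grid max=1 at (1,4)
Final grid:
  0 0 0 0 0
  0 0 0 0 1
  0 1 0 0 0
  0 1 0 0 0
Max pheromone 1 at (1,4)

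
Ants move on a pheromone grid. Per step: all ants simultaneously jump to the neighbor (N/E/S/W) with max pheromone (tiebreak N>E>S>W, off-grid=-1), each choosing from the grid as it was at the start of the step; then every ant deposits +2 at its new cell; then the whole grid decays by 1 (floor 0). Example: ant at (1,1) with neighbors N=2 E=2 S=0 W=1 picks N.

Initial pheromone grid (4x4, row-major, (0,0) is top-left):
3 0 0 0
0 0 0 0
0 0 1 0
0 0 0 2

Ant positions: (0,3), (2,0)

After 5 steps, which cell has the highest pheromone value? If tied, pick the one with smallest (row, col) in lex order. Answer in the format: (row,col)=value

Step 1: ant0:(0,3)->S->(1,3) | ant1:(2,0)->N->(1,0)
  grid max=2 at (0,0)
Step 2: ant0:(1,3)->N->(0,3) | ant1:(1,0)->N->(0,0)
  grid max=3 at (0,0)
Step 3: ant0:(0,3)->S->(1,3) | ant1:(0,0)->E->(0,1)
  grid max=2 at (0,0)
Step 4: ant0:(1,3)->N->(0,3) | ant1:(0,1)->W->(0,0)
  grid max=3 at (0,0)
Step 5: ant0:(0,3)->S->(1,3) | ant1:(0,0)->E->(0,1)
  grid max=2 at (0,0)
Final grid:
  2 1 0 0
  0 0 0 1
  0 0 0 0
  0 0 0 0
Max pheromone 2 at (0,0)

Answer: (0,0)=2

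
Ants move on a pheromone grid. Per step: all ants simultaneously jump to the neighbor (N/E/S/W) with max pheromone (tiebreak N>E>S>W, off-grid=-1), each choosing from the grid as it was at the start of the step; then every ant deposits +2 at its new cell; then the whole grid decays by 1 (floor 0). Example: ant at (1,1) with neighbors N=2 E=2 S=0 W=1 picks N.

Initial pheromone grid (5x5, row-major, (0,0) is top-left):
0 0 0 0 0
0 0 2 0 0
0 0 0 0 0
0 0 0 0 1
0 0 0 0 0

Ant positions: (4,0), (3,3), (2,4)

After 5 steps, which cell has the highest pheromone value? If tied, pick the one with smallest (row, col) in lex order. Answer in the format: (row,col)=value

Step 1: ant0:(4,0)->N->(3,0) | ant1:(3,3)->E->(3,4) | ant2:(2,4)->S->(3,4)
  grid max=4 at (3,4)
Step 2: ant0:(3,0)->N->(2,0) | ant1:(3,4)->N->(2,4) | ant2:(3,4)->N->(2,4)
  grid max=3 at (2,4)
Step 3: ant0:(2,0)->N->(1,0) | ant1:(2,4)->S->(3,4) | ant2:(2,4)->S->(3,4)
  grid max=6 at (3,4)
Step 4: ant0:(1,0)->N->(0,0) | ant1:(3,4)->N->(2,4) | ant2:(3,4)->N->(2,4)
  grid max=5 at (2,4)
Step 5: ant0:(0,0)->E->(0,1) | ant1:(2,4)->S->(3,4) | ant2:(2,4)->S->(3,4)
  grid max=8 at (3,4)
Final grid:
  0 1 0 0 0
  0 0 0 0 0
  0 0 0 0 4
  0 0 0 0 8
  0 0 0 0 0
Max pheromone 8 at (3,4)

Answer: (3,4)=8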